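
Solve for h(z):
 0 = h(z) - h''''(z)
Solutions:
 h(z) = C1*exp(-z) + C2*exp(z) + C3*sin(z) + C4*cos(z)


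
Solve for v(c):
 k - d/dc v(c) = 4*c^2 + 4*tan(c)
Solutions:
 v(c) = C1 - 4*c^3/3 + c*k + 4*log(cos(c))


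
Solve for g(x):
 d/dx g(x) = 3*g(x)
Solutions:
 g(x) = C1*exp(3*x)


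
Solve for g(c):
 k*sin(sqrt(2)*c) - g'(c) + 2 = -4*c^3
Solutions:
 g(c) = C1 + c^4 + 2*c - sqrt(2)*k*cos(sqrt(2)*c)/2


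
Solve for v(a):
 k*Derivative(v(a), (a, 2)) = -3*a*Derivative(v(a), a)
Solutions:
 v(a) = C1 + C2*sqrt(k)*erf(sqrt(6)*a*sqrt(1/k)/2)


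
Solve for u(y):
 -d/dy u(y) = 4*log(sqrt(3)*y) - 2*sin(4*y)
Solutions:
 u(y) = C1 - 4*y*log(y) - 2*y*log(3) + 4*y - cos(4*y)/2


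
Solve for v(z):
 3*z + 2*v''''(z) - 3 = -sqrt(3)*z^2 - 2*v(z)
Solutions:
 v(z) = -sqrt(3)*z^2/2 - 3*z/2 + (C1*sin(sqrt(2)*z/2) + C2*cos(sqrt(2)*z/2))*exp(-sqrt(2)*z/2) + (C3*sin(sqrt(2)*z/2) + C4*cos(sqrt(2)*z/2))*exp(sqrt(2)*z/2) + 3/2


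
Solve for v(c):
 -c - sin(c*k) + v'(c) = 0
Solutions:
 v(c) = C1 + c^2/2 - cos(c*k)/k


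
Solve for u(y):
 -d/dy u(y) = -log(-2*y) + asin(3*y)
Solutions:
 u(y) = C1 + y*log(-y) - y*asin(3*y) - y + y*log(2) - sqrt(1 - 9*y^2)/3


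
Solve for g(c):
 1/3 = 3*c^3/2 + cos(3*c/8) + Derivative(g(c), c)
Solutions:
 g(c) = C1 - 3*c^4/8 + c/3 - 8*sin(3*c/8)/3


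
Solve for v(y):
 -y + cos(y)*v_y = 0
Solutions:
 v(y) = C1 + Integral(y/cos(y), y)


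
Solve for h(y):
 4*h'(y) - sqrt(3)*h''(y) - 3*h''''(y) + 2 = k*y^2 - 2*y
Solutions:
 h(y) = C1 + C2*exp(y*(-(18 + sqrt(3)*sqrt(sqrt(3) + 108))^(1/3) + sqrt(3)/(18 + sqrt(3)*sqrt(sqrt(3) + 108))^(1/3))/6)*sin(y*(3/(18 + sqrt(3)*sqrt(sqrt(3) + 108))^(1/3) + sqrt(3)*(18 + sqrt(3)*sqrt(sqrt(3) + 108))^(1/3))/6) + C3*exp(y*(-(18 + sqrt(3)*sqrt(sqrt(3) + 108))^(1/3) + sqrt(3)/(18 + sqrt(3)*sqrt(sqrt(3) + 108))^(1/3))/6)*cos(y*(3/(18 + sqrt(3)*sqrt(sqrt(3) + 108))^(1/3) + sqrt(3)*(18 + sqrt(3)*sqrt(sqrt(3) + 108))^(1/3))/6) + C4*exp(-y*(-(18 + sqrt(3)*sqrt(sqrt(3) + 108))^(1/3) + sqrt(3)/(18 + sqrt(3)*sqrt(sqrt(3) + 108))^(1/3))/3) + k*y^3/12 + sqrt(3)*k*y^2/16 + 3*k*y/32 - y^2/4 - y/2 - sqrt(3)*y/8


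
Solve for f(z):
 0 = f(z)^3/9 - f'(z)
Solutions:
 f(z) = -3*sqrt(2)*sqrt(-1/(C1 + z))/2
 f(z) = 3*sqrt(2)*sqrt(-1/(C1 + z))/2


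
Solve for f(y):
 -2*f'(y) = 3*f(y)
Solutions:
 f(y) = C1*exp(-3*y/2)


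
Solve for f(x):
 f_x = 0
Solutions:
 f(x) = C1


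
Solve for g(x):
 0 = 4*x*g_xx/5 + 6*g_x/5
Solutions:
 g(x) = C1 + C2/sqrt(x)


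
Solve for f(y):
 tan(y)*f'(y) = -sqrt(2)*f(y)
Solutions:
 f(y) = C1/sin(y)^(sqrt(2))


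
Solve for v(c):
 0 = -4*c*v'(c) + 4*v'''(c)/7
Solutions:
 v(c) = C1 + Integral(C2*airyai(7^(1/3)*c) + C3*airybi(7^(1/3)*c), c)


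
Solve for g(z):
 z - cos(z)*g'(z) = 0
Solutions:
 g(z) = C1 + Integral(z/cos(z), z)


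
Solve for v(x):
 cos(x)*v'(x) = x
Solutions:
 v(x) = C1 + Integral(x/cos(x), x)


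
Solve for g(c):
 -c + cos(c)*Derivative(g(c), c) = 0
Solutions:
 g(c) = C1 + Integral(c/cos(c), c)


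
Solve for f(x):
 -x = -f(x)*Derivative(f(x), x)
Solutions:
 f(x) = -sqrt(C1 + x^2)
 f(x) = sqrt(C1 + x^2)


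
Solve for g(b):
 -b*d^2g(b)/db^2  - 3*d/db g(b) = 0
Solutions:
 g(b) = C1 + C2/b^2


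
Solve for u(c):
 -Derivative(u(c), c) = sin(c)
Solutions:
 u(c) = C1 + cos(c)


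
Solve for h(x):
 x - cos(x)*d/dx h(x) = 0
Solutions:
 h(x) = C1 + Integral(x/cos(x), x)


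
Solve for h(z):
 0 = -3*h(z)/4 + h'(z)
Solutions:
 h(z) = C1*exp(3*z/4)


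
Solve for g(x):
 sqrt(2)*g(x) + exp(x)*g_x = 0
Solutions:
 g(x) = C1*exp(sqrt(2)*exp(-x))


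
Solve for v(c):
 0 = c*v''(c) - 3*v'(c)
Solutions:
 v(c) = C1 + C2*c^4


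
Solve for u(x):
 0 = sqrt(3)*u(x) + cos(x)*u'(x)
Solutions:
 u(x) = C1*(sin(x) - 1)^(sqrt(3)/2)/(sin(x) + 1)^(sqrt(3)/2)


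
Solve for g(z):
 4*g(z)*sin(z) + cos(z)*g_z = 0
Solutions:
 g(z) = C1*cos(z)^4


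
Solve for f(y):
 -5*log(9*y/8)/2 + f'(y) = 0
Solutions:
 f(y) = C1 + 5*y*log(y)/2 - 15*y*log(2)/2 - 5*y/2 + 5*y*log(3)


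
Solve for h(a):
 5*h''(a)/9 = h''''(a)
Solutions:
 h(a) = C1 + C2*a + C3*exp(-sqrt(5)*a/3) + C4*exp(sqrt(5)*a/3)


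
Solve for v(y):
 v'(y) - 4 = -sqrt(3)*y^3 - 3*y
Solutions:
 v(y) = C1 - sqrt(3)*y^4/4 - 3*y^2/2 + 4*y


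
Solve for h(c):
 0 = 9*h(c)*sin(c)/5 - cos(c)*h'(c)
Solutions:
 h(c) = C1/cos(c)^(9/5)


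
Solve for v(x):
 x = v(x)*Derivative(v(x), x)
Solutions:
 v(x) = -sqrt(C1 + x^2)
 v(x) = sqrt(C1 + x^2)


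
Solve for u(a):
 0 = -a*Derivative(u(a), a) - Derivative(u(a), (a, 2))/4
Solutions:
 u(a) = C1 + C2*erf(sqrt(2)*a)


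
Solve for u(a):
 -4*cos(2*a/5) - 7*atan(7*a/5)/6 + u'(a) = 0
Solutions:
 u(a) = C1 + 7*a*atan(7*a/5)/6 - 5*log(49*a^2 + 25)/12 + 10*sin(2*a/5)


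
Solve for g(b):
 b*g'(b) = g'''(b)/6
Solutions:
 g(b) = C1 + Integral(C2*airyai(6^(1/3)*b) + C3*airybi(6^(1/3)*b), b)


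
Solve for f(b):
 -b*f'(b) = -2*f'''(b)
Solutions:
 f(b) = C1 + Integral(C2*airyai(2^(2/3)*b/2) + C3*airybi(2^(2/3)*b/2), b)


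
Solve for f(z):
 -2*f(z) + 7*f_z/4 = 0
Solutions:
 f(z) = C1*exp(8*z/7)


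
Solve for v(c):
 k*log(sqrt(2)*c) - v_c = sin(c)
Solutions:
 v(c) = C1 + c*k*(log(c) - 1) + c*k*log(2)/2 + cos(c)


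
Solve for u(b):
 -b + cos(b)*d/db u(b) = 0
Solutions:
 u(b) = C1 + Integral(b/cos(b), b)


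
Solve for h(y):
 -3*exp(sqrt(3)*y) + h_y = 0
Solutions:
 h(y) = C1 + sqrt(3)*exp(sqrt(3)*y)


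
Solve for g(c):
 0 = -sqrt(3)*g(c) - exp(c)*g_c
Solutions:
 g(c) = C1*exp(sqrt(3)*exp(-c))


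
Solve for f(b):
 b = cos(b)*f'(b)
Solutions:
 f(b) = C1 + Integral(b/cos(b), b)


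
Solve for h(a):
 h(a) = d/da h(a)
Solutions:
 h(a) = C1*exp(a)


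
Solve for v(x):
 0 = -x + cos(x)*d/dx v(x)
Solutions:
 v(x) = C1 + Integral(x/cos(x), x)


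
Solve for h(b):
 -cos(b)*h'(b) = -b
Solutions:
 h(b) = C1 + Integral(b/cos(b), b)


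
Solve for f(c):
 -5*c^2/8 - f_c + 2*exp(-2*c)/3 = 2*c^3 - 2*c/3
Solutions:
 f(c) = C1 - c^4/2 - 5*c^3/24 + c^2/3 - exp(-2*c)/3


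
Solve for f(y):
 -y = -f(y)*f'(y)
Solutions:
 f(y) = -sqrt(C1 + y^2)
 f(y) = sqrt(C1 + y^2)


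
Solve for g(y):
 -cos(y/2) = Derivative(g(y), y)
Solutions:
 g(y) = C1 - 2*sin(y/2)


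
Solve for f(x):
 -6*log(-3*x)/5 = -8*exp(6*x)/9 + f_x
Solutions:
 f(x) = C1 - 6*x*log(-x)/5 + 6*x*(1 - log(3))/5 + 4*exp(6*x)/27


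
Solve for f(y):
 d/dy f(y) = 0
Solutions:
 f(y) = C1


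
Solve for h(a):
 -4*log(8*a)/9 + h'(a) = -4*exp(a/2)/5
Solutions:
 h(a) = C1 + 4*a*log(a)/9 + 4*a*(-1 + 3*log(2))/9 - 8*exp(a/2)/5


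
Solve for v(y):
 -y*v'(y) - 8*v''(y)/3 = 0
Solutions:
 v(y) = C1 + C2*erf(sqrt(3)*y/4)


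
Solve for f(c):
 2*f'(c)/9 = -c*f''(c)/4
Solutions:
 f(c) = C1 + C2*c^(1/9)


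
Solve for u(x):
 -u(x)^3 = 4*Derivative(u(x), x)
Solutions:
 u(x) = -sqrt(2)*sqrt(-1/(C1 - x))
 u(x) = sqrt(2)*sqrt(-1/(C1 - x))


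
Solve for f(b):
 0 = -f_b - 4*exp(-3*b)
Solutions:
 f(b) = C1 + 4*exp(-3*b)/3


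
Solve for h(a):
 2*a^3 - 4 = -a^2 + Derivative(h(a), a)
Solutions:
 h(a) = C1 + a^4/2 + a^3/3 - 4*a


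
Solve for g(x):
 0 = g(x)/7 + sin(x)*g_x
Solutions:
 g(x) = C1*(cos(x) + 1)^(1/14)/(cos(x) - 1)^(1/14)


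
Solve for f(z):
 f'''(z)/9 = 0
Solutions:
 f(z) = C1 + C2*z + C3*z^2


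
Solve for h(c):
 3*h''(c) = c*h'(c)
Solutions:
 h(c) = C1 + C2*erfi(sqrt(6)*c/6)


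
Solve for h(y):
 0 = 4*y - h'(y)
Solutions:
 h(y) = C1 + 2*y^2


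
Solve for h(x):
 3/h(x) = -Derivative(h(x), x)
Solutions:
 h(x) = -sqrt(C1 - 6*x)
 h(x) = sqrt(C1 - 6*x)


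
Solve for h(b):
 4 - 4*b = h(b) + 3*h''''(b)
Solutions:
 h(b) = -4*b + (C1*sin(sqrt(2)*3^(3/4)*b/6) + C2*cos(sqrt(2)*3^(3/4)*b/6))*exp(-sqrt(2)*3^(3/4)*b/6) + (C3*sin(sqrt(2)*3^(3/4)*b/6) + C4*cos(sqrt(2)*3^(3/4)*b/6))*exp(sqrt(2)*3^(3/4)*b/6) + 4


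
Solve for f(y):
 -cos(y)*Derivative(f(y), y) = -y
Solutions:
 f(y) = C1 + Integral(y/cos(y), y)


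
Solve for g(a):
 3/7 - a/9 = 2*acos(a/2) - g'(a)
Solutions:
 g(a) = C1 + a^2/18 + 2*a*acos(a/2) - 3*a/7 - 2*sqrt(4 - a^2)


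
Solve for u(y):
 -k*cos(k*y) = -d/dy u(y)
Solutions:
 u(y) = C1 + sin(k*y)


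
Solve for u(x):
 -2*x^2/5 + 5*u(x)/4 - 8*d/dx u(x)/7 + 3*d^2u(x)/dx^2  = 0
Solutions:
 u(x) = 8*x^2/25 + 512*x/875 + (C1*sin(sqrt(671)*x/42) + C2*cos(sqrt(671)*x/42))*exp(4*x/21) - 30656/30625


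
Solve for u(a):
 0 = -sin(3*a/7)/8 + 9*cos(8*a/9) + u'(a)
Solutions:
 u(a) = C1 - 81*sin(8*a/9)/8 - 7*cos(3*a/7)/24


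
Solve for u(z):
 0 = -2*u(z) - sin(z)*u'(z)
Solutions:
 u(z) = C1*(cos(z) + 1)/(cos(z) - 1)


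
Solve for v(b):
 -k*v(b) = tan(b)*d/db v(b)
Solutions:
 v(b) = C1*exp(-k*log(sin(b)))


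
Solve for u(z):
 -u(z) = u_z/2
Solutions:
 u(z) = C1*exp(-2*z)


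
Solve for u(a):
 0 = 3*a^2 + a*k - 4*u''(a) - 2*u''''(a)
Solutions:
 u(a) = C1 + C2*a + C3*sin(sqrt(2)*a) + C4*cos(sqrt(2)*a) + a^4/16 + a^3*k/24 - 3*a^2/8


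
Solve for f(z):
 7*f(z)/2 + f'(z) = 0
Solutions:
 f(z) = C1*exp(-7*z/2)


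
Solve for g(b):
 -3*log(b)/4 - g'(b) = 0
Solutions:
 g(b) = C1 - 3*b*log(b)/4 + 3*b/4


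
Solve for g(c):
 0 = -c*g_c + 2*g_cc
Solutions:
 g(c) = C1 + C2*erfi(c/2)


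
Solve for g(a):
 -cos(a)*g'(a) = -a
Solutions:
 g(a) = C1 + Integral(a/cos(a), a)


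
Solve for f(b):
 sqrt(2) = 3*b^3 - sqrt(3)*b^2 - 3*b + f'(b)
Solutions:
 f(b) = C1 - 3*b^4/4 + sqrt(3)*b^3/3 + 3*b^2/2 + sqrt(2)*b


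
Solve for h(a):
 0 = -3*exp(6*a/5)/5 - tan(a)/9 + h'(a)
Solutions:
 h(a) = C1 + exp(6*a/5)/2 - log(cos(a))/9


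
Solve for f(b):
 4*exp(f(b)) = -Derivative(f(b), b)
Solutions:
 f(b) = log(1/(C1 + 4*b))


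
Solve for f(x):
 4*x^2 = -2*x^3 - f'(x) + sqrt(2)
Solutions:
 f(x) = C1 - x^4/2 - 4*x^3/3 + sqrt(2)*x


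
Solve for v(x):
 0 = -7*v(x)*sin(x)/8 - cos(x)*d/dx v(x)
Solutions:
 v(x) = C1*cos(x)^(7/8)


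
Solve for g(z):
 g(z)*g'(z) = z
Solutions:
 g(z) = -sqrt(C1 + z^2)
 g(z) = sqrt(C1 + z^2)


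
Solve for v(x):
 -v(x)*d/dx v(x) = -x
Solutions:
 v(x) = -sqrt(C1 + x^2)
 v(x) = sqrt(C1 + x^2)


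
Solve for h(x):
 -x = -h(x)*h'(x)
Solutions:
 h(x) = -sqrt(C1 + x^2)
 h(x) = sqrt(C1 + x^2)


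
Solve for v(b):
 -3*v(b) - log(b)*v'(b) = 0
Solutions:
 v(b) = C1*exp(-3*li(b))


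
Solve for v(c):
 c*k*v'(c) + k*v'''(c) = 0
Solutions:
 v(c) = C1 + Integral(C2*airyai(-c) + C3*airybi(-c), c)


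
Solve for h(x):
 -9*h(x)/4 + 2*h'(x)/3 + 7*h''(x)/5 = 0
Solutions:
 h(x) = C1*exp(x*(-10 + sqrt(2935))/42) + C2*exp(-x*(10 + sqrt(2935))/42)


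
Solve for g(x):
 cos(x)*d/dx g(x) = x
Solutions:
 g(x) = C1 + Integral(x/cos(x), x)


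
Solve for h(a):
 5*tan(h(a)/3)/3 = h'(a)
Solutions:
 h(a) = -3*asin(C1*exp(5*a/9)) + 3*pi
 h(a) = 3*asin(C1*exp(5*a/9))


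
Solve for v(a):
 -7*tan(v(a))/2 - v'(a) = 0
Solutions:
 v(a) = pi - asin(C1*exp(-7*a/2))
 v(a) = asin(C1*exp(-7*a/2))


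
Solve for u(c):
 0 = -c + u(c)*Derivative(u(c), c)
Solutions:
 u(c) = -sqrt(C1 + c^2)
 u(c) = sqrt(C1 + c^2)


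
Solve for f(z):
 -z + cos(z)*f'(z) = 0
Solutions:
 f(z) = C1 + Integral(z/cos(z), z)


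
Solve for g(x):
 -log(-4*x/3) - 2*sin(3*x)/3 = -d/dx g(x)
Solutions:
 g(x) = C1 + x*log(-x) - x*log(3) - x + 2*x*log(2) - 2*cos(3*x)/9


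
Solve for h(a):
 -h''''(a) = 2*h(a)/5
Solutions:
 h(a) = (C1*sin(10^(3/4)*a/10) + C2*cos(10^(3/4)*a/10))*exp(-10^(3/4)*a/10) + (C3*sin(10^(3/4)*a/10) + C4*cos(10^(3/4)*a/10))*exp(10^(3/4)*a/10)


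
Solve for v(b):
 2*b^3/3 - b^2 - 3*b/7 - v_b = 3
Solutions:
 v(b) = C1 + b^4/6 - b^3/3 - 3*b^2/14 - 3*b


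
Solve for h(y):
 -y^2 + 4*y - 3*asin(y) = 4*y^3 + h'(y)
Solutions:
 h(y) = C1 - y^4 - y^3/3 + 2*y^2 - 3*y*asin(y) - 3*sqrt(1 - y^2)


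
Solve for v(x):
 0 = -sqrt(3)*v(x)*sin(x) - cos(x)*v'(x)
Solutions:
 v(x) = C1*cos(x)^(sqrt(3))


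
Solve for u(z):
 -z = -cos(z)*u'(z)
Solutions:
 u(z) = C1 + Integral(z/cos(z), z)


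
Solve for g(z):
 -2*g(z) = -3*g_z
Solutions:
 g(z) = C1*exp(2*z/3)


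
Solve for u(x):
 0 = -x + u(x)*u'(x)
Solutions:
 u(x) = -sqrt(C1 + x^2)
 u(x) = sqrt(C1 + x^2)


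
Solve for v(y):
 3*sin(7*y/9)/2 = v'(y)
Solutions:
 v(y) = C1 - 27*cos(7*y/9)/14


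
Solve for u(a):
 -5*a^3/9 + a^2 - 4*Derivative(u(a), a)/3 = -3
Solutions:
 u(a) = C1 - 5*a^4/48 + a^3/4 + 9*a/4


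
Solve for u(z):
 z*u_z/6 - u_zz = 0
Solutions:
 u(z) = C1 + C2*erfi(sqrt(3)*z/6)


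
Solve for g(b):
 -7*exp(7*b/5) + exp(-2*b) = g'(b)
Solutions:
 g(b) = C1 - 5*exp(7*b/5) - exp(-2*b)/2


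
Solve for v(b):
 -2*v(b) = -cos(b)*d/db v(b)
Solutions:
 v(b) = C1*(sin(b) + 1)/(sin(b) - 1)


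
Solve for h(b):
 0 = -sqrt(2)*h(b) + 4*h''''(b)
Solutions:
 h(b) = C1*exp(-2^(5/8)*b/2) + C2*exp(2^(5/8)*b/2) + C3*sin(2^(5/8)*b/2) + C4*cos(2^(5/8)*b/2)


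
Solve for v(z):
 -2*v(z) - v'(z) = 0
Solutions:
 v(z) = C1*exp(-2*z)


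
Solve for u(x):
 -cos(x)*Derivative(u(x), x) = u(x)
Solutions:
 u(x) = C1*sqrt(sin(x) - 1)/sqrt(sin(x) + 1)


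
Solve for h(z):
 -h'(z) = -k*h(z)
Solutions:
 h(z) = C1*exp(k*z)


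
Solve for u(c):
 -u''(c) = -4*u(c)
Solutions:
 u(c) = C1*exp(-2*c) + C2*exp(2*c)


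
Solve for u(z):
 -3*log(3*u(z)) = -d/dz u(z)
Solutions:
 -Integral(1/(log(_y) + log(3)), (_y, u(z)))/3 = C1 - z


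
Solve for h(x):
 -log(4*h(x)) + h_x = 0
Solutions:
 -Integral(1/(log(_y) + 2*log(2)), (_y, h(x))) = C1 - x


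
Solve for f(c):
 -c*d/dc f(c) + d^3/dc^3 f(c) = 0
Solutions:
 f(c) = C1 + Integral(C2*airyai(c) + C3*airybi(c), c)


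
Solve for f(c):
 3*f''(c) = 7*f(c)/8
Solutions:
 f(c) = C1*exp(-sqrt(42)*c/12) + C2*exp(sqrt(42)*c/12)


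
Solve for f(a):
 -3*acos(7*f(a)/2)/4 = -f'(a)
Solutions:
 Integral(1/acos(7*_y/2), (_y, f(a))) = C1 + 3*a/4


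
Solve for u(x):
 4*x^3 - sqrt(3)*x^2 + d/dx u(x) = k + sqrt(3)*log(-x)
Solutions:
 u(x) = C1 - x^4 + sqrt(3)*x^3/3 + x*(k - sqrt(3)) + sqrt(3)*x*log(-x)


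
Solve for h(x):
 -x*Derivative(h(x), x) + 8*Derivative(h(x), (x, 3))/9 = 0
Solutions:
 h(x) = C1 + Integral(C2*airyai(3^(2/3)*x/2) + C3*airybi(3^(2/3)*x/2), x)


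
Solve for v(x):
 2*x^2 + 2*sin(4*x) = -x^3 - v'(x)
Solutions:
 v(x) = C1 - x^4/4 - 2*x^3/3 + cos(4*x)/2


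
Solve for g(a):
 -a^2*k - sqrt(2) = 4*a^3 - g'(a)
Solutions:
 g(a) = C1 + a^4 + a^3*k/3 + sqrt(2)*a


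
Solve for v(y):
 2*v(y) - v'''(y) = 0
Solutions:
 v(y) = C3*exp(2^(1/3)*y) + (C1*sin(2^(1/3)*sqrt(3)*y/2) + C2*cos(2^(1/3)*sqrt(3)*y/2))*exp(-2^(1/3)*y/2)


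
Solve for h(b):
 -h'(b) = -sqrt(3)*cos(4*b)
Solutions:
 h(b) = C1 + sqrt(3)*sin(4*b)/4


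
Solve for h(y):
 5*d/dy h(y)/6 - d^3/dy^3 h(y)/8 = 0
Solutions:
 h(y) = C1 + C2*exp(-2*sqrt(15)*y/3) + C3*exp(2*sqrt(15)*y/3)


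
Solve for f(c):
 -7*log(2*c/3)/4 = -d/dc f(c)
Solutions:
 f(c) = C1 + 7*c*log(c)/4 - 7*c*log(3)/4 - 7*c/4 + 7*c*log(2)/4


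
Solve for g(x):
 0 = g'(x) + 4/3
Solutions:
 g(x) = C1 - 4*x/3


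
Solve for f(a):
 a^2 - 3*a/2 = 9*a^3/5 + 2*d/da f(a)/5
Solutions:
 f(a) = C1 - 9*a^4/8 + 5*a^3/6 - 15*a^2/8


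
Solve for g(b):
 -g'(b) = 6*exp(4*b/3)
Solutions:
 g(b) = C1 - 9*exp(4*b/3)/2


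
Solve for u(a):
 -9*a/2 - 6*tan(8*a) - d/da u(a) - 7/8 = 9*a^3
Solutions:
 u(a) = C1 - 9*a^4/4 - 9*a^2/4 - 7*a/8 + 3*log(cos(8*a))/4


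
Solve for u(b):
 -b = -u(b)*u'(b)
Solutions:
 u(b) = -sqrt(C1 + b^2)
 u(b) = sqrt(C1 + b^2)


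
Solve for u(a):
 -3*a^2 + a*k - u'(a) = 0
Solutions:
 u(a) = C1 - a^3 + a^2*k/2


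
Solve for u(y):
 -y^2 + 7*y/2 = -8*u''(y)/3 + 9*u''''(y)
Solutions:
 u(y) = C1 + C2*y + C3*exp(-2*sqrt(6)*y/9) + C4*exp(2*sqrt(6)*y/9) + y^4/32 - 7*y^3/32 + 81*y^2/64


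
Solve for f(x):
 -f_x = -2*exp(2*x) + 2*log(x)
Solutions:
 f(x) = C1 - 2*x*log(x) + 2*x + exp(2*x)


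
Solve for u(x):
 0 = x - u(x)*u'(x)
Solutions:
 u(x) = -sqrt(C1 + x^2)
 u(x) = sqrt(C1 + x^2)


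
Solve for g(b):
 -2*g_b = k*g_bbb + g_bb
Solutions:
 g(b) = C1 + C2*exp(b*(sqrt(1 - 8*k) - 1)/(2*k)) + C3*exp(-b*(sqrt(1 - 8*k) + 1)/(2*k))


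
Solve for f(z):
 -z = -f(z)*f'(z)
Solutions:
 f(z) = -sqrt(C1 + z^2)
 f(z) = sqrt(C1 + z^2)


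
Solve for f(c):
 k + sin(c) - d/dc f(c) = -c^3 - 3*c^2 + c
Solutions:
 f(c) = C1 + c^4/4 + c^3 - c^2/2 + c*k - cos(c)


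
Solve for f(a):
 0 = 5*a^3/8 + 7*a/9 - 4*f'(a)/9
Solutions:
 f(a) = C1 + 45*a^4/128 + 7*a^2/8


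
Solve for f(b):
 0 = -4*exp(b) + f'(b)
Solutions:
 f(b) = C1 + 4*exp(b)


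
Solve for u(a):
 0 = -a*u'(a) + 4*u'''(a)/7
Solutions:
 u(a) = C1 + Integral(C2*airyai(14^(1/3)*a/2) + C3*airybi(14^(1/3)*a/2), a)


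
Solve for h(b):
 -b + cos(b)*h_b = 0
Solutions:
 h(b) = C1 + Integral(b/cos(b), b)


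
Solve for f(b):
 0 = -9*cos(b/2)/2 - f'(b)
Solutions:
 f(b) = C1 - 9*sin(b/2)


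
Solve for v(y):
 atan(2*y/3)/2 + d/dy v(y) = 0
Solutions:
 v(y) = C1 - y*atan(2*y/3)/2 + 3*log(4*y^2 + 9)/8


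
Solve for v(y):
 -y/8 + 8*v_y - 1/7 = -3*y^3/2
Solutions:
 v(y) = C1 - 3*y^4/64 + y^2/128 + y/56


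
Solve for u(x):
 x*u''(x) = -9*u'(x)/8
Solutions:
 u(x) = C1 + C2/x^(1/8)


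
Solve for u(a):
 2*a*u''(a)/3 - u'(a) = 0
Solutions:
 u(a) = C1 + C2*a^(5/2)


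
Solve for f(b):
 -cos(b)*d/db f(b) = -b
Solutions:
 f(b) = C1 + Integral(b/cos(b), b)


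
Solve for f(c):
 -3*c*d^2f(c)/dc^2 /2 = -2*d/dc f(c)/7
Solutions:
 f(c) = C1 + C2*c^(25/21)


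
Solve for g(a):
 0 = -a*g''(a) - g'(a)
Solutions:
 g(a) = C1 + C2*log(a)


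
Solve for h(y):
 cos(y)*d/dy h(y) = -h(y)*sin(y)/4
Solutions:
 h(y) = C1*cos(y)^(1/4)


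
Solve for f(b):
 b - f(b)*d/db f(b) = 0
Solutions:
 f(b) = -sqrt(C1 + b^2)
 f(b) = sqrt(C1 + b^2)


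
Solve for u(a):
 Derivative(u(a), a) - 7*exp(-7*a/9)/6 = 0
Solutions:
 u(a) = C1 - 3*exp(-7*a/9)/2


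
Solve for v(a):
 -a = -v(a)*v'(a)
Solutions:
 v(a) = -sqrt(C1 + a^2)
 v(a) = sqrt(C1 + a^2)


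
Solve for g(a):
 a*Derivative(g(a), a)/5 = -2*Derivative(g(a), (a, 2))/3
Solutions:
 g(a) = C1 + C2*erf(sqrt(15)*a/10)


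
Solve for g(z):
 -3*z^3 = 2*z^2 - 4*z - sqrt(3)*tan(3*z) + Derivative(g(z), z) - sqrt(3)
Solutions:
 g(z) = C1 - 3*z^4/4 - 2*z^3/3 + 2*z^2 + sqrt(3)*z - sqrt(3)*log(cos(3*z))/3


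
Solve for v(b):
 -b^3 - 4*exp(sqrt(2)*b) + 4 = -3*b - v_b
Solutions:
 v(b) = C1 + b^4/4 - 3*b^2/2 - 4*b + 2*sqrt(2)*exp(sqrt(2)*b)


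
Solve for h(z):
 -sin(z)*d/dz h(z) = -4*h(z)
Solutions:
 h(z) = C1*(cos(z)^2 - 2*cos(z) + 1)/(cos(z)^2 + 2*cos(z) + 1)


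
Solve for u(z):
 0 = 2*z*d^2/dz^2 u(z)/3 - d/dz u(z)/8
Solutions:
 u(z) = C1 + C2*z^(19/16)


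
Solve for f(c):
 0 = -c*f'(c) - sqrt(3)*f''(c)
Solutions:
 f(c) = C1 + C2*erf(sqrt(2)*3^(3/4)*c/6)


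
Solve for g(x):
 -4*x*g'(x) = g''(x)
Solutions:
 g(x) = C1 + C2*erf(sqrt(2)*x)


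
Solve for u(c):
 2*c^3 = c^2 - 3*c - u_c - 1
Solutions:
 u(c) = C1 - c^4/2 + c^3/3 - 3*c^2/2 - c


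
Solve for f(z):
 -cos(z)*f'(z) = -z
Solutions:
 f(z) = C1 + Integral(z/cos(z), z)


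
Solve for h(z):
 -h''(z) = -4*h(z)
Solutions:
 h(z) = C1*exp(-2*z) + C2*exp(2*z)


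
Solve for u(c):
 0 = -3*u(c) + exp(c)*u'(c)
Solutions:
 u(c) = C1*exp(-3*exp(-c))


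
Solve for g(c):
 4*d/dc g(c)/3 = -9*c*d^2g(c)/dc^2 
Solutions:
 g(c) = C1 + C2*c^(23/27)


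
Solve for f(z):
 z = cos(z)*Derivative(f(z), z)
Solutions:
 f(z) = C1 + Integral(z/cos(z), z)


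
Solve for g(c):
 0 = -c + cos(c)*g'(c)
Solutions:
 g(c) = C1 + Integral(c/cos(c), c)


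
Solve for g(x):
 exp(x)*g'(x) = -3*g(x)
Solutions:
 g(x) = C1*exp(3*exp(-x))


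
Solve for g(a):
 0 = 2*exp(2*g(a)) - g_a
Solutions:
 g(a) = log(-sqrt(-1/(C1 + 2*a))) - log(2)/2
 g(a) = log(-1/(C1 + 2*a))/2 - log(2)/2


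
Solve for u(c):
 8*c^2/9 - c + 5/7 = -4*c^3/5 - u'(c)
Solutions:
 u(c) = C1 - c^4/5 - 8*c^3/27 + c^2/2 - 5*c/7


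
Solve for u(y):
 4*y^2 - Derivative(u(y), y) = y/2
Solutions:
 u(y) = C1 + 4*y^3/3 - y^2/4


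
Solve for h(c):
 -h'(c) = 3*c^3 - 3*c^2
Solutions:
 h(c) = C1 - 3*c^4/4 + c^3


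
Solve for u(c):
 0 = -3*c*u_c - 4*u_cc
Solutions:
 u(c) = C1 + C2*erf(sqrt(6)*c/4)


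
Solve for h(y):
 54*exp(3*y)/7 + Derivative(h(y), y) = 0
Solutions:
 h(y) = C1 - 18*exp(3*y)/7


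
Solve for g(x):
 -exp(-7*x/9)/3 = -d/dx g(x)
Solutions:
 g(x) = C1 - 3*exp(-7*x/9)/7


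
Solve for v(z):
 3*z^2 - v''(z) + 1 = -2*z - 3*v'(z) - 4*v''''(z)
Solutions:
 v(z) = C1 + C4*exp(-z) - z^3/3 - 2*z^2/3 - 7*z/9 + (C2*sin(sqrt(2)*z/2) + C3*cos(sqrt(2)*z/2))*exp(z/2)


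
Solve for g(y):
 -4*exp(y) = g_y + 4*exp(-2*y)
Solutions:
 g(y) = C1 - 4*exp(y) + 2*exp(-2*y)


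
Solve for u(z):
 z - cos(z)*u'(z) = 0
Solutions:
 u(z) = C1 + Integral(z/cos(z), z)


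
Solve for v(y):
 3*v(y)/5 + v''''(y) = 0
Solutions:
 v(y) = (C1*sin(sqrt(2)*3^(1/4)*5^(3/4)*y/10) + C2*cos(sqrt(2)*3^(1/4)*5^(3/4)*y/10))*exp(-sqrt(2)*3^(1/4)*5^(3/4)*y/10) + (C3*sin(sqrt(2)*3^(1/4)*5^(3/4)*y/10) + C4*cos(sqrt(2)*3^(1/4)*5^(3/4)*y/10))*exp(sqrt(2)*3^(1/4)*5^(3/4)*y/10)


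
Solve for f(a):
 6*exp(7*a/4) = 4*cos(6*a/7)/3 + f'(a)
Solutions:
 f(a) = C1 + 24*exp(7*a/4)/7 - 14*sin(6*a/7)/9


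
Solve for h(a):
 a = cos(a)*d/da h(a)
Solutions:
 h(a) = C1 + Integral(a/cos(a), a)


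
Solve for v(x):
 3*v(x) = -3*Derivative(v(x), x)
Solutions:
 v(x) = C1*exp(-x)


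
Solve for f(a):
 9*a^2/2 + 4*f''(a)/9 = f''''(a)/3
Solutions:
 f(a) = C1 + C2*a + C3*exp(-2*sqrt(3)*a/3) + C4*exp(2*sqrt(3)*a/3) - 27*a^4/32 - 243*a^2/32


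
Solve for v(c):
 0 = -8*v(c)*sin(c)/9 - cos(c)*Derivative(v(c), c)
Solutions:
 v(c) = C1*cos(c)^(8/9)


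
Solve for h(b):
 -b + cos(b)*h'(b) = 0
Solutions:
 h(b) = C1 + Integral(b/cos(b), b)


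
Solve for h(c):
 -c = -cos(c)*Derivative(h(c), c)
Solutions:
 h(c) = C1 + Integral(c/cos(c), c)


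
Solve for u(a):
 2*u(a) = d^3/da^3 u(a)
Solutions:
 u(a) = C3*exp(2^(1/3)*a) + (C1*sin(2^(1/3)*sqrt(3)*a/2) + C2*cos(2^(1/3)*sqrt(3)*a/2))*exp(-2^(1/3)*a/2)


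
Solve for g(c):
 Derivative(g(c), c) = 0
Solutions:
 g(c) = C1


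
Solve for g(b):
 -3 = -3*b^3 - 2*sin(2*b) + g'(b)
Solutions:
 g(b) = C1 + 3*b^4/4 - 3*b - cos(2*b)


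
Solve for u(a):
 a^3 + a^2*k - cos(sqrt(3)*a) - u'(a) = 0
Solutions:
 u(a) = C1 + a^4/4 + a^3*k/3 - sqrt(3)*sin(sqrt(3)*a)/3


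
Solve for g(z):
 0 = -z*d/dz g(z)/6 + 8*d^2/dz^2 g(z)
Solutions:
 g(z) = C1 + C2*erfi(sqrt(6)*z/24)


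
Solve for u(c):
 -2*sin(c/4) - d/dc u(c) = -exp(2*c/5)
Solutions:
 u(c) = C1 + 5*exp(2*c/5)/2 + 8*cos(c/4)


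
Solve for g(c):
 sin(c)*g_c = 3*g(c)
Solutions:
 g(c) = C1*(cos(c) - 1)^(3/2)/(cos(c) + 1)^(3/2)


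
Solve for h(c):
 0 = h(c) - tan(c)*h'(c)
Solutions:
 h(c) = C1*sin(c)


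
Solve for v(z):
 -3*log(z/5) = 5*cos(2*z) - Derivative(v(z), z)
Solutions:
 v(z) = C1 + 3*z*log(z) - 3*z*log(5) - 3*z + 5*sin(2*z)/2


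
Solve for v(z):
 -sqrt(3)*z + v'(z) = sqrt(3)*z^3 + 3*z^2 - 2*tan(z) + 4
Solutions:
 v(z) = C1 + sqrt(3)*z^4/4 + z^3 + sqrt(3)*z^2/2 + 4*z + 2*log(cos(z))


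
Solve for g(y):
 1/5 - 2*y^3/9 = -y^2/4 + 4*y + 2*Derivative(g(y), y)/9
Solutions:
 g(y) = C1 - y^4/4 + 3*y^3/8 - 9*y^2 + 9*y/10


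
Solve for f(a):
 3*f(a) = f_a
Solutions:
 f(a) = C1*exp(3*a)


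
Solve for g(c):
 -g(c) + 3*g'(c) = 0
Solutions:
 g(c) = C1*exp(c/3)


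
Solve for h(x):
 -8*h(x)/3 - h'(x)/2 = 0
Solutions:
 h(x) = C1*exp(-16*x/3)


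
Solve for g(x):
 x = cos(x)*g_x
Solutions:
 g(x) = C1 + Integral(x/cos(x), x)


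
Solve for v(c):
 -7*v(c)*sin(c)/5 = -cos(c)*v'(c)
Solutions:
 v(c) = C1/cos(c)^(7/5)


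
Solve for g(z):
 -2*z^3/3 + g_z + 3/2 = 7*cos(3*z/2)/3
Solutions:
 g(z) = C1 + z^4/6 - 3*z/2 + 14*sin(3*z/2)/9


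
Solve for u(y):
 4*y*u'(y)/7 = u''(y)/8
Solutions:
 u(y) = C1 + C2*erfi(4*sqrt(7)*y/7)


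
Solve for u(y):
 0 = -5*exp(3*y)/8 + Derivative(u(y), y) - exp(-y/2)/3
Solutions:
 u(y) = C1 + 5*exp(3*y)/24 - 2*exp(-y/2)/3


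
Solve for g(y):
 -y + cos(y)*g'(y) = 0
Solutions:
 g(y) = C1 + Integral(y/cos(y), y)


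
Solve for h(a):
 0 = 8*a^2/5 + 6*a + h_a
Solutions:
 h(a) = C1 - 8*a^3/15 - 3*a^2


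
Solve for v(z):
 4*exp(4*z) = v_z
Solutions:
 v(z) = C1 + exp(4*z)


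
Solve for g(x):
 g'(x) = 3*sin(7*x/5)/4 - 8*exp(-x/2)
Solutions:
 g(x) = C1 - 15*cos(7*x/5)/28 + 16*exp(-x/2)


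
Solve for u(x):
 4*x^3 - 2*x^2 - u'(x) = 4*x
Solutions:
 u(x) = C1 + x^4 - 2*x^3/3 - 2*x^2


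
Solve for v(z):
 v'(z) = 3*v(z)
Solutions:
 v(z) = C1*exp(3*z)


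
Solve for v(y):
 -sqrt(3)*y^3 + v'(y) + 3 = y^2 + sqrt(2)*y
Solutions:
 v(y) = C1 + sqrt(3)*y^4/4 + y^3/3 + sqrt(2)*y^2/2 - 3*y


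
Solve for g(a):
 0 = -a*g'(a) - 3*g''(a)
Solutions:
 g(a) = C1 + C2*erf(sqrt(6)*a/6)


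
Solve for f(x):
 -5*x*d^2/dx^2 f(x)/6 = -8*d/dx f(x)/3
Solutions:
 f(x) = C1 + C2*x^(21/5)


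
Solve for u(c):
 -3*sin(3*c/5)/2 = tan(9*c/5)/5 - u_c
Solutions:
 u(c) = C1 - log(cos(9*c/5))/9 - 5*cos(3*c/5)/2


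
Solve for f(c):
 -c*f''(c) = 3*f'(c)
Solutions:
 f(c) = C1 + C2/c^2


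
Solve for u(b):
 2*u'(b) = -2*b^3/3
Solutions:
 u(b) = C1 - b^4/12


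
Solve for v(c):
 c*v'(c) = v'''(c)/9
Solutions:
 v(c) = C1 + Integral(C2*airyai(3^(2/3)*c) + C3*airybi(3^(2/3)*c), c)


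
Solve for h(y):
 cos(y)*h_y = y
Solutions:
 h(y) = C1 + Integral(y/cos(y), y)


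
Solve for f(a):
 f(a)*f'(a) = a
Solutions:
 f(a) = -sqrt(C1 + a^2)
 f(a) = sqrt(C1 + a^2)


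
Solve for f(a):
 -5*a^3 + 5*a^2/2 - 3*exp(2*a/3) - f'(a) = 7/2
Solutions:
 f(a) = C1 - 5*a^4/4 + 5*a^3/6 - 7*a/2 - 9*exp(2*a/3)/2


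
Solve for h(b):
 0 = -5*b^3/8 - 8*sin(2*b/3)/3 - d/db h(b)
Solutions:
 h(b) = C1 - 5*b^4/32 + 4*cos(2*b/3)


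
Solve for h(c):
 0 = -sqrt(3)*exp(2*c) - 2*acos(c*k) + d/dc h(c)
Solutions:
 h(c) = C1 + 2*Piecewise((c*acos(c*k) - sqrt(-c^2*k^2 + 1)/k, Ne(k, 0)), (pi*c/2, True)) + sqrt(3)*exp(2*c)/2


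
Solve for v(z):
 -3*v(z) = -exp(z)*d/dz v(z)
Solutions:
 v(z) = C1*exp(-3*exp(-z))


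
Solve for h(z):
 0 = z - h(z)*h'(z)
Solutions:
 h(z) = -sqrt(C1 + z^2)
 h(z) = sqrt(C1 + z^2)


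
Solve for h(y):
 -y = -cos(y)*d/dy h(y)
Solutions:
 h(y) = C1 + Integral(y/cos(y), y)


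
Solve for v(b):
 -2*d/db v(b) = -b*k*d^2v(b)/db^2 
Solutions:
 v(b) = C1 + b^(((re(k) + 2)*re(k) + im(k)^2)/(re(k)^2 + im(k)^2))*(C2*sin(2*log(b)*Abs(im(k))/(re(k)^2 + im(k)^2)) + C3*cos(2*log(b)*im(k)/(re(k)^2 + im(k)^2)))


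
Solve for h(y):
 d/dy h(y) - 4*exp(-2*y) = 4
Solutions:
 h(y) = C1 + 4*y - 2*exp(-2*y)


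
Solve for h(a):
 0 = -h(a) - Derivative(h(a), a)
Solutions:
 h(a) = C1*exp(-a)


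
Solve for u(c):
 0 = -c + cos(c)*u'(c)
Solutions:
 u(c) = C1 + Integral(c/cos(c), c)


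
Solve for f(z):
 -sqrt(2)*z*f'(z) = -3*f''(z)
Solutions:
 f(z) = C1 + C2*erfi(2^(3/4)*sqrt(3)*z/6)


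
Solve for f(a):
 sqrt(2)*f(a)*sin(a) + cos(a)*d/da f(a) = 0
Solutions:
 f(a) = C1*cos(a)^(sqrt(2))


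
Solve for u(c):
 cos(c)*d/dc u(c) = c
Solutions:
 u(c) = C1 + Integral(c/cos(c), c)


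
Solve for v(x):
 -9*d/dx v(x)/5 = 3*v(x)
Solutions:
 v(x) = C1*exp(-5*x/3)


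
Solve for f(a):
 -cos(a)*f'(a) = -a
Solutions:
 f(a) = C1 + Integral(a/cos(a), a)


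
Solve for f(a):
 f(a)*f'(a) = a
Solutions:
 f(a) = -sqrt(C1 + a^2)
 f(a) = sqrt(C1 + a^2)


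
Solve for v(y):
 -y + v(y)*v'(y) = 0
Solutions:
 v(y) = -sqrt(C1 + y^2)
 v(y) = sqrt(C1 + y^2)


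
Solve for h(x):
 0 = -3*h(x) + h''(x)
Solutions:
 h(x) = C1*exp(-sqrt(3)*x) + C2*exp(sqrt(3)*x)


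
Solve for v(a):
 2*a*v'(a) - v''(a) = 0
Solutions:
 v(a) = C1 + C2*erfi(a)


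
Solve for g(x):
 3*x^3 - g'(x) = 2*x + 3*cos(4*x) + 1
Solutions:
 g(x) = C1 + 3*x^4/4 - x^2 - x - 3*sin(4*x)/4


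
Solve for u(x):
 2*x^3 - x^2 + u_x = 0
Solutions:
 u(x) = C1 - x^4/2 + x^3/3


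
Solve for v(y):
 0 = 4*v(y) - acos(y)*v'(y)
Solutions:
 v(y) = C1*exp(4*Integral(1/acos(y), y))


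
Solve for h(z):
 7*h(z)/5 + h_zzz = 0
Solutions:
 h(z) = C3*exp(-5^(2/3)*7^(1/3)*z/5) + (C1*sin(sqrt(3)*5^(2/3)*7^(1/3)*z/10) + C2*cos(sqrt(3)*5^(2/3)*7^(1/3)*z/10))*exp(5^(2/3)*7^(1/3)*z/10)


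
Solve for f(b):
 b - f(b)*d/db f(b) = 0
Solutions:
 f(b) = -sqrt(C1 + b^2)
 f(b) = sqrt(C1 + b^2)


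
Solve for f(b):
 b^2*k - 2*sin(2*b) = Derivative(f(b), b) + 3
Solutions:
 f(b) = C1 + b^3*k/3 - 3*b + cos(2*b)


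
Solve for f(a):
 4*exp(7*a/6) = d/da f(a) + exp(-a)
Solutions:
 f(a) = C1 + 24*exp(7*a/6)/7 + exp(-a)


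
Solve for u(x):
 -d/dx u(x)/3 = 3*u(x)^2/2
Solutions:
 u(x) = 2/(C1 + 9*x)


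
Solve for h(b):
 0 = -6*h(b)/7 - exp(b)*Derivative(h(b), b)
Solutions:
 h(b) = C1*exp(6*exp(-b)/7)


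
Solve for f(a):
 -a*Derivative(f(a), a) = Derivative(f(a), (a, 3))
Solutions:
 f(a) = C1 + Integral(C2*airyai(-a) + C3*airybi(-a), a)


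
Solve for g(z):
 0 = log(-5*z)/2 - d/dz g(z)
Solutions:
 g(z) = C1 + z*log(-z)/2 + z*(-1 + log(5))/2


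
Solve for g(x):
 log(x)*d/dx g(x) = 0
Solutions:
 g(x) = C1


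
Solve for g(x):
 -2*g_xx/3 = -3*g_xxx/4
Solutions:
 g(x) = C1 + C2*x + C3*exp(8*x/9)


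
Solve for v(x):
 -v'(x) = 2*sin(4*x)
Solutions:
 v(x) = C1 + cos(4*x)/2


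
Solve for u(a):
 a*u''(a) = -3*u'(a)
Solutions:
 u(a) = C1 + C2/a^2


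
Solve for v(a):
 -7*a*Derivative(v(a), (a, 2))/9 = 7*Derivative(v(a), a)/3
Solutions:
 v(a) = C1 + C2/a^2


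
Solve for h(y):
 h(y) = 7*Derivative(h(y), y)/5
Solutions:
 h(y) = C1*exp(5*y/7)


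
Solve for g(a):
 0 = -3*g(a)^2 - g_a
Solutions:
 g(a) = 1/(C1 + 3*a)


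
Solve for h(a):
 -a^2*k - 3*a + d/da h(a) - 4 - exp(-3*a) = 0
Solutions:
 h(a) = C1 + a^3*k/3 + 3*a^2/2 + 4*a - exp(-3*a)/3


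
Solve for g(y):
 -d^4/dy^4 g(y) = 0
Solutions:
 g(y) = C1 + C2*y + C3*y^2 + C4*y^3


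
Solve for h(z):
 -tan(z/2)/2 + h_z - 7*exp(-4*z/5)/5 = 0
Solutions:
 h(z) = C1 + log(tan(z/2)^2 + 1)/2 - 7*exp(-4*z/5)/4


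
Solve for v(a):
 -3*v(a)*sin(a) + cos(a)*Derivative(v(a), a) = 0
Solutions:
 v(a) = C1/cos(a)^3


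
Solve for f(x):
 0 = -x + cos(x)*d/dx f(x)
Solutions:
 f(x) = C1 + Integral(x/cos(x), x)


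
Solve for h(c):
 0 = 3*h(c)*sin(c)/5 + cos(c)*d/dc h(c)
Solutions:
 h(c) = C1*cos(c)^(3/5)


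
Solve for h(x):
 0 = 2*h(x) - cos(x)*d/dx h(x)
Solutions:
 h(x) = C1*(sin(x) + 1)/(sin(x) - 1)


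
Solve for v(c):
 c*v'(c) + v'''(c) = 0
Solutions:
 v(c) = C1 + Integral(C2*airyai(-c) + C3*airybi(-c), c)


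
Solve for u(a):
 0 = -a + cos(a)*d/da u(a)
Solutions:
 u(a) = C1 + Integral(a/cos(a), a)


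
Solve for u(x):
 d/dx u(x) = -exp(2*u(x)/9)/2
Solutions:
 u(x) = 9*log(-sqrt(-1/(C1 - x))) + 9*log(3)
 u(x) = 9*log(-1/(C1 - x))/2 + 9*log(3)


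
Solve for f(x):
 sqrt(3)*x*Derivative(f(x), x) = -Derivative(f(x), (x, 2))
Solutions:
 f(x) = C1 + C2*erf(sqrt(2)*3^(1/4)*x/2)


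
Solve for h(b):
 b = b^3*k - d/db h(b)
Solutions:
 h(b) = C1 + b^4*k/4 - b^2/2


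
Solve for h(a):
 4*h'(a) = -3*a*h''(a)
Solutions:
 h(a) = C1 + C2/a^(1/3)


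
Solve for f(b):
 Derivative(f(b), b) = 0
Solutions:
 f(b) = C1


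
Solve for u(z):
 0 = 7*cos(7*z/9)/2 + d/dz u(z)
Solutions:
 u(z) = C1 - 9*sin(7*z/9)/2


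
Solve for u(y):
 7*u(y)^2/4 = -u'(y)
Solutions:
 u(y) = 4/(C1 + 7*y)


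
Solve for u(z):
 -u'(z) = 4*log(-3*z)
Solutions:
 u(z) = C1 - 4*z*log(-z) + 4*z*(1 - log(3))


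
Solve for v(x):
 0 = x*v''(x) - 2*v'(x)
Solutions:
 v(x) = C1 + C2*x^3


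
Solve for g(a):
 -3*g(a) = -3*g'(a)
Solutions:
 g(a) = C1*exp(a)


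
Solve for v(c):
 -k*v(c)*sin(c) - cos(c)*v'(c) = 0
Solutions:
 v(c) = C1*exp(k*log(cos(c)))


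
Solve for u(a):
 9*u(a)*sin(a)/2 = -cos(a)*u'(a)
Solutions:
 u(a) = C1*cos(a)^(9/2)


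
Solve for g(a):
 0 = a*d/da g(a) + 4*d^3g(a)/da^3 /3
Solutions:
 g(a) = C1 + Integral(C2*airyai(-6^(1/3)*a/2) + C3*airybi(-6^(1/3)*a/2), a)


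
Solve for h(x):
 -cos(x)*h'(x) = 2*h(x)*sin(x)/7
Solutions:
 h(x) = C1*cos(x)^(2/7)


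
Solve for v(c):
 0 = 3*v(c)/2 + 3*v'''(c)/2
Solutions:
 v(c) = C3*exp(-c) + (C1*sin(sqrt(3)*c/2) + C2*cos(sqrt(3)*c/2))*exp(c/2)


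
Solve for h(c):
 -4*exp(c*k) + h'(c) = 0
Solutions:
 h(c) = C1 + 4*exp(c*k)/k


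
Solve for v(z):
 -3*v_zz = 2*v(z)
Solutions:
 v(z) = C1*sin(sqrt(6)*z/3) + C2*cos(sqrt(6)*z/3)


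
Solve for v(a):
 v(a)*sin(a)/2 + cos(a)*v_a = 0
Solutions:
 v(a) = C1*sqrt(cos(a))


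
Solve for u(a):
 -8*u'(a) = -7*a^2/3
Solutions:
 u(a) = C1 + 7*a^3/72


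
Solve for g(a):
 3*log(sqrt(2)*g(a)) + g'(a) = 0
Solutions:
 2*Integral(1/(2*log(_y) + log(2)), (_y, g(a)))/3 = C1 - a


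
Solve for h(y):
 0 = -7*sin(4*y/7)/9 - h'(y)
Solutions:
 h(y) = C1 + 49*cos(4*y/7)/36


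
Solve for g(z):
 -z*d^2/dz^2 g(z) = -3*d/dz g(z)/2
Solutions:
 g(z) = C1 + C2*z^(5/2)


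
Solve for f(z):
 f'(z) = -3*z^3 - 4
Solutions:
 f(z) = C1 - 3*z^4/4 - 4*z


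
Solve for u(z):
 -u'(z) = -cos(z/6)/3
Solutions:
 u(z) = C1 + 2*sin(z/6)


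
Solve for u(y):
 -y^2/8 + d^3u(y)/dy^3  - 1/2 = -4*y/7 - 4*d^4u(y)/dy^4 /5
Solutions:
 u(y) = C1 + C2*y + C3*y^2 + C4*exp(-5*y/4) + y^5/480 - 9*y^4/280 + 391*y^3/2100


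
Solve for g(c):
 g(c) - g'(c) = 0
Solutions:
 g(c) = C1*exp(c)


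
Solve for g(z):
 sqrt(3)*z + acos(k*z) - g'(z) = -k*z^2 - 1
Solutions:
 g(z) = C1 + k*z^3/3 + sqrt(3)*z^2/2 + z + Piecewise((z*acos(k*z) - sqrt(-k^2*z^2 + 1)/k, Ne(k, 0)), (pi*z/2, True))


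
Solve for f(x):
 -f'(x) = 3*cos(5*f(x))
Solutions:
 f(x) = -asin((C1 + exp(30*x))/(C1 - exp(30*x)))/5 + pi/5
 f(x) = asin((C1 + exp(30*x))/(C1 - exp(30*x)))/5


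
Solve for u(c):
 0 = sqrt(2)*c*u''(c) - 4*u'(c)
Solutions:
 u(c) = C1 + C2*c^(1 + 2*sqrt(2))


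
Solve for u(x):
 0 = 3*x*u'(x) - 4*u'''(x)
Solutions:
 u(x) = C1 + Integral(C2*airyai(6^(1/3)*x/2) + C3*airybi(6^(1/3)*x/2), x)


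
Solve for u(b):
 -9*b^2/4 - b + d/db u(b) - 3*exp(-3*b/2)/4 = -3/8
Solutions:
 u(b) = C1 + 3*b^3/4 + b^2/2 - 3*b/8 - exp(-3*b/2)/2


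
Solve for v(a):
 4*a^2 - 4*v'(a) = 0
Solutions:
 v(a) = C1 + a^3/3


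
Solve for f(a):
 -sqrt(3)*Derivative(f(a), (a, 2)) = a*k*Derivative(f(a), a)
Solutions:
 f(a) = Piecewise((-sqrt(2)*3^(1/4)*sqrt(pi)*C1*erf(sqrt(2)*3^(3/4)*a*sqrt(k)/6)/(2*sqrt(k)) - C2, (k > 0) | (k < 0)), (-C1*a - C2, True))


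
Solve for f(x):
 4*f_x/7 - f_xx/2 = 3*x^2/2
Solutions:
 f(x) = C1 + C2*exp(8*x/7) + 7*x^3/8 + 147*x^2/64 + 1029*x/256


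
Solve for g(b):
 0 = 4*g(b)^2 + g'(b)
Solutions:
 g(b) = 1/(C1 + 4*b)


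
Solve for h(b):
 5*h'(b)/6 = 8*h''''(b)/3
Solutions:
 h(b) = C1 + C4*exp(2^(2/3)*5^(1/3)*b/4) + (C2*sin(2^(2/3)*sqrt(3)*5^(1/3)*b/8) + C3*cos(2^(2/3)*sqrt(3)*5^(1/3)*b/8))*exp(-2^(2/3)*5^(1/3)*b/8)


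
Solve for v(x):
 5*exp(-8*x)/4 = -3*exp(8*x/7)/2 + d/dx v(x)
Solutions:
 v(x) = C1 + 21*exp(8*x/7)/16 - 5*exp(-8*x)/32


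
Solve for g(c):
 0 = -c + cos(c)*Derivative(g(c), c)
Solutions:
 g(c) = C1 + Integral(c/cos(c), c)


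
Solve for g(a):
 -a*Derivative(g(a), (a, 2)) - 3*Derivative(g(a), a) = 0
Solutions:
 g(a) = C1 + C2/a^2


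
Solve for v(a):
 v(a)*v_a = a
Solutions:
 v(a) = -sqrt(C1 + a^2)
 v(a) = sqrt(C1 + a^2)


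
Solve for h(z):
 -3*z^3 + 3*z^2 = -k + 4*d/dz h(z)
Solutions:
 h(z) = C1 + k*z/4 - 3*z^4/16 + z^3/4


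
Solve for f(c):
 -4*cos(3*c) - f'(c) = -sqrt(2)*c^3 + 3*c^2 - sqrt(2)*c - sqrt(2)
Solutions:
 f(c) = C1 + sqrt(2)*c^4/4 - c^3 + sqrt(2)*c^2/2 + sqrt(2)*c - 4*sin(3*c)/3


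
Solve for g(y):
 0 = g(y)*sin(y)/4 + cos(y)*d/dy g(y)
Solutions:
 g(y) = C1*cos(y)^(1/4)


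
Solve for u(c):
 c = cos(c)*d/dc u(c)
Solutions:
 u(c) = C1 + Integral(c/cos(c), c)


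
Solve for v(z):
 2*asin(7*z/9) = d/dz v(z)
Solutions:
 v(z) = C1 + 2*z*asin(7*z/9) + 2*sqrt(81 - 49*z^2)/7


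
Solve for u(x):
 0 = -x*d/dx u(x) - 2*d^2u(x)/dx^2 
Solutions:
 u(x) = C1 + C2*erf(x/2)


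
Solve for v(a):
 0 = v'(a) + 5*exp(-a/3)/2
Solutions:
 v(a) = C1 + 15*exp(-a/3)/2


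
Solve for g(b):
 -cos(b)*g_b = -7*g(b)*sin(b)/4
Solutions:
 g(b) = C1/cos(b)^(7/4)


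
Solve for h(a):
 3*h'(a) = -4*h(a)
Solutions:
 h(a) = C1*exp(-4*a/3)


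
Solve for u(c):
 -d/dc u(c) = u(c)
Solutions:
 u(c) = C1*exp(-c)


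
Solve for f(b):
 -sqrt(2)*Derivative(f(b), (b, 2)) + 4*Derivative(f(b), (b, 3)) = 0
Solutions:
 f(b) = C1 + C2*b + C3*exp(sqrt(2)*b/4)


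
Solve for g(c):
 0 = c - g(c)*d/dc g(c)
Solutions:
 g(c) = -sqrt(C1 + c^2)
 g(c) = sqrt(C1 + c^2)


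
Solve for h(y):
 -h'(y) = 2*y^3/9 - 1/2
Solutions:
 h(y) = C1 - y^4/18 + y/2


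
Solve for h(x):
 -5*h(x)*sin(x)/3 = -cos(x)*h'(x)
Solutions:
 h(x) = C1/cos(x)^(5/3)


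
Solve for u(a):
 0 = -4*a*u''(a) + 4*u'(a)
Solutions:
 u(a) = C1 + C2*a^2


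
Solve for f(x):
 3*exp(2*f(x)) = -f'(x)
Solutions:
 f(x) = log(-sqrt(-1/(C1 - 3*x))) - log(2)/2
 f(x) = log(-1/(C1 - 3*x))/2 - log(2)/2


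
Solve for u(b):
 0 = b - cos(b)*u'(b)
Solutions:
 u(b) = C1 + Integral(b/cos(b), b)


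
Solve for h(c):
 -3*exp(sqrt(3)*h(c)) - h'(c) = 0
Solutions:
 h(c) = sqrt(3)*(2*log(1/(C1 + 3*c)) - log(3))/6


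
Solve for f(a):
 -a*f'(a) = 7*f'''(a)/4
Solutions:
 f(a) = C1 + Integral(C2*airyai(-14^(2/3)*a/7) + C3*airybi(-14^(2/3)*a/7), a)


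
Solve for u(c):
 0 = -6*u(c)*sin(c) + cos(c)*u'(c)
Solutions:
 u(c) = C1/cos(c)^6


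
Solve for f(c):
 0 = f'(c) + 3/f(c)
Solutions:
 f(c) = -sqrt(C1 - 6*c)
 f(c) = sqrt(C1 - 6*c)


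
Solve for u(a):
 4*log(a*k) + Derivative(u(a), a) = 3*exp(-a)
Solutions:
 u(a) = C1 - 4*a*log(a*k) + 4*a - 3*exp(-a)


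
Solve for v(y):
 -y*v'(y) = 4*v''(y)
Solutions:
 v(y) = C1 + C2*erf(sqrt(2)*y/4)


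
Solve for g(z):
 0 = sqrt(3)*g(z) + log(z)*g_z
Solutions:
 g(z) = C1*exp(-sqrt(3)*li(z))


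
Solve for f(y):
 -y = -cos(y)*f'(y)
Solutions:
 f(y) = C1 + Integral(y/cos(y), y)


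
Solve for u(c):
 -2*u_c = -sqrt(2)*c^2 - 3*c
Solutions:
 u(c) = C1 + sqrt(2)*c^3/6 + 3*c^2/4


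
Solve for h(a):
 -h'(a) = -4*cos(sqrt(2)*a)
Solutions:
 h(a) = C1 + 2*sqrt(2)*sin(sqrt(2)*a)


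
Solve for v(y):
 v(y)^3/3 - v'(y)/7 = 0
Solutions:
 v(y) = -sqrt(6)*sqrt(-1/(C1 + 7*y))/2
 v(y) = sqrt(6)*sqrt(-1/(C1 + 7*y))/2


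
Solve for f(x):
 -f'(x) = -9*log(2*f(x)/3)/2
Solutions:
 -2*Integral(1/(log(_y) - log(3) + log(2)), (_y, f(x)))/9 = C1 - x


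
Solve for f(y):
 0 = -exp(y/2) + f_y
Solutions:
 f(y) = C1 + 2*exp(y/2)


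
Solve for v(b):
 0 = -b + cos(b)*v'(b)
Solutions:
 v(b) = C1 + Integral(b/cos(b), b)


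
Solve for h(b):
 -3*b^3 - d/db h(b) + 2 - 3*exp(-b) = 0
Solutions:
 h(b) = C1 - 3*b^4/4 + 2*b + 3*exp(-b)
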